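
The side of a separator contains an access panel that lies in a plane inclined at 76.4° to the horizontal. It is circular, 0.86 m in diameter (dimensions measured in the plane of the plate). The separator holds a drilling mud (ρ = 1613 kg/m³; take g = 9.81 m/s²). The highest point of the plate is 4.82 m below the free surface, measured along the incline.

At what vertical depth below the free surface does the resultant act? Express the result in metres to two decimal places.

γ = ρg = 1613 × 9.81 / 1000 = 15.82353 kN/m³.
Let θ = 76.4° be the plate's angle to the horizontal; measure y along the incline from where the plane meets the free surface. Vertical depth h = y·sinθ with sinθ = 0.971961.
The centroid is at the centre, 0.43 m below the top of the plate, so y_c = 4.82 + 0.43 = 5.25 m and h_c = 5.25 × 0.971961 = 5.1028 m.
A = π(0.43)² = 0.58088 m².
Resultant F = γ·h_c·A = 15.82353 × 5.1028 × 0.58088 = 46.9028 kN.
I_c = πr⁴/4 = π × 0.43⁴/4 = 0.0268512 m⁴.
Centre of pressure: y_p = y_c + I_c/(y_c·A) = 5.25 + 0.0268512/(5.25 × 0.58088) = 5.25 + 0.00880477 = 5.2588 m along the plane.
Vertically, h_p = y_p·sinθ = 5.2588 × 0.971961 = 5.11135 m.

h_p = 5.11 m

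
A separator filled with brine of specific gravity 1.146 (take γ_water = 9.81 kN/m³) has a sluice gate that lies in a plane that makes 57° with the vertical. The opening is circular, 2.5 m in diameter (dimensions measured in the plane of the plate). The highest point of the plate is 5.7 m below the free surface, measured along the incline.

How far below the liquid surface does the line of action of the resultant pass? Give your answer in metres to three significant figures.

h_p = 3.82 m

γ = 1.146 × 9.81 = 11.24226 kN/m³.
The plate makes 57° with the vertical, i.e. θ = 90° − 57° = 33° to the horizontal. Measuring y along the incline from the free-surface line, vertical depth h = y·sinθ with sinθ = 0.544639.
The centroid is at the centre, 1.25 m below the top of the plate, so y_c = 5.7 + 1.25 = 6.95 m and h_c = 6.95 × 0.544639 = 3.78524 m.
A = π(1.25)² = 4.90874 m².
Resultant F = γ·h_c·A = 11.24226 × 3.78524 × 4.90874 = 208.89 kN.
I_c = πr⁴/4 = π × 1.25⁴/4 = 1.91748 m⁴.
Centre of pressure: y_p = y_c + I_c/(y_c·A) = 6.95 + 1.91748/(6.95 × 4.90874) = 6.95 + 0.0562051 = 7.00621 m along the plane.
Vertically, h_p = y_p·sinθ = 7.00621 × 0.544639 = 3.81586 m.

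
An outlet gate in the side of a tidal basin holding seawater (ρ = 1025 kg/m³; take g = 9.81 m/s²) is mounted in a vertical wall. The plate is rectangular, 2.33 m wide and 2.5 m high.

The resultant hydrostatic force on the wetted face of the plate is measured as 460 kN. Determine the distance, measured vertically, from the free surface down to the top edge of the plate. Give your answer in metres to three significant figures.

γ = ρg = 1025 × 9.81 / 1000 = 10.05525 kN/m³.
A = 2.33 × 2.5 = 5.825 m².
From F = γ·h_c·A, the centroid depth is h_c = 460/(10.05525 × 5.825) = 7.8536 m.
The centroid lies 2.5/2 = 1.25 m below the top edge, so the top edge sits at h_top = 7.8536 − 1.25 = 6.6036 m below the surface.

d_top ≈ 6.60 m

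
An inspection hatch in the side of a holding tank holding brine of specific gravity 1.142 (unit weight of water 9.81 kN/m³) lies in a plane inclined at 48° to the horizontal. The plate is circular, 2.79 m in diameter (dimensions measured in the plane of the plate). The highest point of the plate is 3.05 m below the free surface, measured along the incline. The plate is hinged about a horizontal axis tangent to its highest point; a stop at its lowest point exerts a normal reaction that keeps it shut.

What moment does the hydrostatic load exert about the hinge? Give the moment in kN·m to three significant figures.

M ≈ 340 kN·m

γ = 1.142 × 9.81 = 11.20302 kN/m³.
Let θ = 48° be the plate's angle to the horizontal; measure y along the incline from where the plane meets the free surface. Vertical depth h = y·sinθ with sinθ = 0.743145.
The centroid is at the centre, 1.395 m below the top of the plate, so y_c = 3.05 + 1.395 = 4.445 m and h_c = 4.445 × 0.743145 = 3.30328 m.
A = π(1.395)² = 6.11362 m².
Resultant F = γ·h_c·A = 11.20302 × 3.30328 × 6.11362 = 226.245 kN.
I_c = πr⁴/4 = π × 1.395⁴/4 = 2.97431 m⁴.
Centre of pressure: y_p = y_c + I_c/(y_c·A) = 4.445 + 2.97431/(4.445 × 6.11362) = 4.445 + 0.10945 = 4.55445 m along the plane.
The resultant acts 1.395 + 0.10945 = 1.50445 m (along the plate) below the hinge at the top edge, so the moment about the hinge is M = F × 1.50445 = 226.245 × 1.50445 = 340.374 kN·m.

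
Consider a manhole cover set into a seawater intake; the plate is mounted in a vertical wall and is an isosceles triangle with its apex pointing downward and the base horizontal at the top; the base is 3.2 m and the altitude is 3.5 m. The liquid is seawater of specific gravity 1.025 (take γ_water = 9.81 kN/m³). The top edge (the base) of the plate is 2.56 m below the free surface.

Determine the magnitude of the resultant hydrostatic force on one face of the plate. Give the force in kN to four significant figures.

F ≈ 209.8 kN

γ = 1.025 × 9.81 = 10.05525 kN/m³.
With the apex down, the centroid sits h/3 = 3.5/3 = 1.16667 m below the base (the top edge), so the centroid depth is h_c = 2.56 + 1.16667 = 3.72667 m.
A = ½ × 3.2 × 3.5 = 5.6 m².
Resultant F = γ·h_c·A = 10.05525 × 3.72667 × 5.6 = 209.847 kN.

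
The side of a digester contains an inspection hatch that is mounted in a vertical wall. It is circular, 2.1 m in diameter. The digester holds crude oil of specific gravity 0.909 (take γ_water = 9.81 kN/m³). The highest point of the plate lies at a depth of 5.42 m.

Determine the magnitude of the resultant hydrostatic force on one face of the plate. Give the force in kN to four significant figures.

F ≈ 199.8 kN

γ = 0.909 × 9.81 = 8.91729 kN/m³.
The centroid is at the centre, 1.05 m below the top of the plate, so the centroid depth is h_c = 5.42 + 1.05 = 6.47 m.
A = π(1.05)² = 3.46361 m².
Resultant F = γ·h_c·A = 8.91729 × 6.47 × 3.46361 = 199.833 kN.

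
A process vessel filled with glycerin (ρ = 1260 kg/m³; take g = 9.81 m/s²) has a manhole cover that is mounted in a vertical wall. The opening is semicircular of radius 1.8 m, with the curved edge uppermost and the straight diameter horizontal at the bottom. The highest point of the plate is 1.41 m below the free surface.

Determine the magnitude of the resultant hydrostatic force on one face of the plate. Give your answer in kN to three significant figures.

F ≈ 154 kN

γ = ρg = 1260 × 9.81 / 1000 = 12.3606 kN/m³.
The centroid lies 4r/(3π) = 0.763944 m above the diameter, so r − 4r/(3π) = 1.8 − 0.763944 = 1.03606 m below the topmost point, so the centroid depth is h_c = 1.41 + 1.03606 = 2.44606 m.
A = πr²/2 = π × 1.8²/2 = 5.08938 m².
Resultant F = γ·h_c·A = 12.3606 × 2.44606 × 5.08938 = 153.876 kN.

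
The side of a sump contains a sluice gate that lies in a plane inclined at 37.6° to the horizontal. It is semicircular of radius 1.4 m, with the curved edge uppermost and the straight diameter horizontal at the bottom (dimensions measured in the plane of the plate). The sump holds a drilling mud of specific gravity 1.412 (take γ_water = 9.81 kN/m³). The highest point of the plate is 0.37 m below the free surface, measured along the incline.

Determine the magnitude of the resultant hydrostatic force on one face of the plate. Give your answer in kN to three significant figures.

F ≈ 30.6 kN

γ = 1.412 × 9.81 = 13.85172 kN/m³.
Let θ = 37.6° be the plate's angle to the horizontal; measure y along the incline from where the plane meets the free surface. Vertical depth h = y·sinθ with sinθ = 0.610145.
The centroid lies 4r/(3π) = 0.594178 m above the diameter, so r − 4r/(3π) = 1.4 − 0.594178 = 0.805822 m below the topmost point, so y_c = 0.37 + 0.805822 = 1.17582 m and h_c = 1.17582 × 0.610145 = 0.717421 m.
A = πr²/2 = π × 1.4²/2 = 3.07876 m².
Resultant F = γ·h_c·A = 13.85172 × 0.717421 × 3.07876 = 30.5952 kN.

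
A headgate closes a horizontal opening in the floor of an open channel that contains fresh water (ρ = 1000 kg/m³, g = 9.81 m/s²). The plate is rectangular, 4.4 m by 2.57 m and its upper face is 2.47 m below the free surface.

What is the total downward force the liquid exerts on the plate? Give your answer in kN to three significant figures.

F ≈ 274 kN

γ = ρg = 1000 × 9.81 = 9810 N/m³ = 9.81 kN/m³.
The plate is horizontal, so pressure is uniform at p = γ·h = 9.81 × 2.47 = 24.2307 kN/m².
A = 4.4 × 2.57 = 11.308 m².
F = p·A = 24.2307 × 11.308 = 274.001 kN.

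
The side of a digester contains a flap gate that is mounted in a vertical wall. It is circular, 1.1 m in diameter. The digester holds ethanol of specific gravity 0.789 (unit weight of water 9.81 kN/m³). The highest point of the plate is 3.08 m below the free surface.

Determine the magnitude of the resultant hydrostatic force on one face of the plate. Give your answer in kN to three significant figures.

γ = 0.789 × 9.81 = 7.74009 kN/m³.
The centroid is at the centre, 0.55 m below the top of the plate, so the centroid depth is h_c = 3.08 + 0.55 = 3.63 m.
A = π(0.55)² = 0.950332 m².
Resultant F = γ·h_c·A = 7.74009 × 3.63 × 0.950332 = 26.701 kN.

F ≈ 26.7 kN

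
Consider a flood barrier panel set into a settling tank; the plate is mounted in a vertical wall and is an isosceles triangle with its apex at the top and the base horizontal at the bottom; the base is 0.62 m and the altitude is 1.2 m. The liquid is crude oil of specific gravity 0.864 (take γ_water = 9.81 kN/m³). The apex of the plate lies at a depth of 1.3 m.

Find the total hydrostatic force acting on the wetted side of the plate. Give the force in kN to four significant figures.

F ≈ 6.621 kN

γ = 0.864 × 9.81 = 8.47584 kN/m³.
With the apex up, the centroid sits 2h/3 = 2 × 1.2/3 = 0.8 m below the apex, so the centroid depth is h_c = 1.3 + 0.8 = 2.1 m.
A = ½ × 0.62 × 1.2 = 0.372 m².
Resultant F = γ·h_c·A = 8.47584 × 2.1 × 0.372 = 6.62133 kN.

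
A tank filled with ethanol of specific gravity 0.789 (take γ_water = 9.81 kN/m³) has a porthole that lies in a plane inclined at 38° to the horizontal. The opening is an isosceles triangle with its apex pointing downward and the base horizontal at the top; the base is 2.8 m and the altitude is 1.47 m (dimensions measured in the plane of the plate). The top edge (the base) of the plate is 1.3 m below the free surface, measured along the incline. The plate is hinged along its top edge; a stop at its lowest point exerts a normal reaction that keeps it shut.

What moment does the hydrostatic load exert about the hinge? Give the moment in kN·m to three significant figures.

M ≈ 9.78 kN·m

γ = 0.789 × 9.81 = 7.74009 kN/m³.
Let θ = 38° be the plate's angle to the horizontal; measure y along the incline from where the plane meets the free surface. Vertical depth h = y·sinθ with sinθ = 0.615661.
With the apex down, the centroid sits h/3 = 1.47/3 = 0.49 m below the base (the top edge), so y_c = 1.3 + 0.49 = 1.79 m and h_c = 1.79 × 0.615661 = 1.10203 m.
A = ½ × 2.8 × 1.47 = 2.058 m².
Resultant F = γ·h_c·A = 7.74009 × 1.10203 × 2.058 = 17.5544 kN.
I_c = b·h³/36 = 2.8 × 1.47³/36 = 0.247063 m⁴.
Centre of pressure: y_p = y_c + I_c/(y_c·A) = 1.79 + 0.247063/(1.79 × 2.058) = 1.79 + 0.0670671 = 1.85707 m along the plane.
The resultant acts 0.49 + 0.0670671 = 0.557067 m (along the plate) below the hinge at the top edge, so the moment about the hinge is M = F × 0.557067 = 17.5544 × 0.557067 = 9.77898 kN·m.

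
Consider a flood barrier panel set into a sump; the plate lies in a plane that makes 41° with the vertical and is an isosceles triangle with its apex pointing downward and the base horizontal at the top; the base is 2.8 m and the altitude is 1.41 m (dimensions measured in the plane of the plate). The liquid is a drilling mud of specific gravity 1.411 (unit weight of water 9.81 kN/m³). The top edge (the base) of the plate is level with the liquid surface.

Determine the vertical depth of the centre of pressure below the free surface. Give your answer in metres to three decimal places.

γ = 1.411 × 9.81 = 13.84191 kN/m³.
The plate makes 41° with the vertical, i.e. θ = 90° − 41° = 49° to the horizontal. Measuring y along the incline from the free-surface line, vertical depth h = y·sinθ with sinθ = 0.754710.
With the apex down, the centroid sits h/3 = 1.41/3 = 0.47 m below the base (the top edge), so y_c = 0.47 m and h_c = 0.47 × 0.754710 = 0.354714 m.
A = ½ × 2.8 × 1.41 = 1.974 m².
Resultant F = γ·h_c·A = 13.84191 × 0.354714 × 1.974 = 9.69218 kN.
I_c = b·h³/36 = 2.8 × 1.41³/36 = 0.218028 m⁴.
Centre of pressure: y_p = y_c + I_c/(y_c·A) = 0.47 + 0.218028/(0.47 × 1.974) = 0.47 + 0.235 = 0.705 m along the plane.
Vertically, h_p = y_p·sinθ = 0.705 × 0.754710 = 0.532071 m.

h_p = 0.532 m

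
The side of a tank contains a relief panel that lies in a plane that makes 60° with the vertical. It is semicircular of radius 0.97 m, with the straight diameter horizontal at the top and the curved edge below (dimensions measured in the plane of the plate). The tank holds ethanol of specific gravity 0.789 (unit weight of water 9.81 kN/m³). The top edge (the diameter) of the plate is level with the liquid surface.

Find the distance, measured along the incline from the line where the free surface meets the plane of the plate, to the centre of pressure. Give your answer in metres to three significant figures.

γ = 0.789 × 9.81 = 7.74009 kN/m³.
The plate makes 60° with the vertical, i.e. θ = 90° − 60° = 30° to the horizontal. Measuring y along the incline from the free-surface line, vertical depth h = y·sinθ with sinθ = 0.500000.
The centroid of a semicircle lies 4r/(3π) = 0.411681 m from the diameter, here below the top edge, so y_c = 0.411681 m and h_c = 0.411681 × 0.500000 = 0.205841 m.
A = πr²/2 = π × 0.97²/2 = 1.47796 m².
Resultant F = γ·h_c·A = 7.74009 × 0.205841 × 1.47796 = 2.35473 kN.
I_c = (π/8 − 8/(9π))·r⁴ = 0.109757 × 0.97⁴ = 0.0971671 m⁴.
Centre of pressure: y_p = y_c + I_c/(y_c·A) = 0.411681 + 0.0971671/(0.411681 × 1.47796) = 0.411681 + 0.159697 = 0.571378 m along the plane.

y_p = 0.571 m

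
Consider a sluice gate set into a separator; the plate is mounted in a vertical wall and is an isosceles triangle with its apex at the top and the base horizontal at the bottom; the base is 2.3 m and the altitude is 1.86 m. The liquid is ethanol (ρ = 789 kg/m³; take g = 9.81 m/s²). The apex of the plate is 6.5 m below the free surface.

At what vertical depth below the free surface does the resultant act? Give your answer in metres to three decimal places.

γ = ρg = 789 × 9.81 / 1000 = 7.74009 kN/m³.
With the apex up, the centroid sits 2h/3 = 2 × 1.86/3 = 1.24 m below the apex, so the centroid depth is h_c = 6.5 + 1.24 = 7.74 m.
A = ½ × 2.3 × 1.86 = 2.139 m².
Resultant F = γ·h_c·A = 7.74009 × 7.74 × 2.139 = 128.144 kN.
I_c = b·h³/36 = 2.3 × 1.86³/36 = 0.411116 m⁴.
Centre of pressure: y_p = y_c + I_c/(y_c·A) = 7.74 + 0.411116/(7.74 × 2.139) = 7.74 + 0.0248321 = 7.76483 m along the plane.

h_p = 7.765 m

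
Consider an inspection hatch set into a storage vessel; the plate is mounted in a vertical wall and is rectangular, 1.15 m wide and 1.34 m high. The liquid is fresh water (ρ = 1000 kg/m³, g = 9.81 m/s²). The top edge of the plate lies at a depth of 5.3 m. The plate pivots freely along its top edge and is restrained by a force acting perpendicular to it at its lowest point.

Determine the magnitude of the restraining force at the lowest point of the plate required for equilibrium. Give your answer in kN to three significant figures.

γ = ρg = 1000 × 9.81 = 9810 N/m³ = 9.81 kN/m³.
The centroid lies 1.34/2 = 0.67 m below the top edge, so the centroid depth is h_c = 5.3 + 0.67 = 5.97 m.
A = 1.15 × 1.34 = 1.541 m².
Resultant F = γ·h_c·A = 9.81 × 5.97 × 1.541 = 90.2497 kN.
I_c = b·h³/12 = 1.15 × 1.34³/12 = 0.230585 m⁴.
Centre of pressure: y_p = y_c + I_c/(y_c·A) = 5.97 + 0.230585/(5.97 × 1.541) = 5.97 + 0.0250642 = 5.99506 m along the plane.
The resultant acts 0.67 + 0.0250642 = 0.695064 m (along the plate) below the hinge at the top edge, so the moment about the hinge is M = F × 0.695064 = 90.2497 × 0.695064 = 62.7293 kN·m.
A normal force at the bottom, 1.34 m from the hinge, must supply this moment: P = 62.7293/1.34 = 46.8129 kN.

P ≈ 46.8 kN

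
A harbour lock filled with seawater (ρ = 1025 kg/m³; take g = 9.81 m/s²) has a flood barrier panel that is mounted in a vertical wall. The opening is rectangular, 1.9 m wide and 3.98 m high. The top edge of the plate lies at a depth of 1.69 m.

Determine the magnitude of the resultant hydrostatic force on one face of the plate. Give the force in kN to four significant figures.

F ≈ 279.8 kN

γ = ρg = 1025 × 9.81 / 1000 = 10.05525 kN/m³.
The centroid lies 3.98/2 = 1.99 m below the top edge, so the centroid depth is h_c = 1.69 + 1.99 = 3.68 m.
A = 1.9 × 3.98 = 7.562 m².
Resultant F = γ·h_c·A = 10.05525 × 3.68 × 7.562 = 279.819 kN.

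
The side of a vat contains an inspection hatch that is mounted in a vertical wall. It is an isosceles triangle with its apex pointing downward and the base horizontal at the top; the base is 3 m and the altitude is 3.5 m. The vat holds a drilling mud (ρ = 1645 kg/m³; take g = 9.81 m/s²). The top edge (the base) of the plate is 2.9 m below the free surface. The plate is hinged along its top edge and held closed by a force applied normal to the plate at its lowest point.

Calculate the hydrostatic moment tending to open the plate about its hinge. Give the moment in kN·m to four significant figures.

γ = ρg = 1645 × 9.81 / 1000 = 16.13745 kN/m³.
With the apex down, the centroid sits h/3 = 3.5/3 = 1.16667 m below the base (the top edge), so the centroid depth is h_c = 2.9 + 1.16667 = 4.06667 m.
A = ½ × 3 × 3.5 = 5.25 m².
Resultant F = γ·h_c·A = 16.13745 × 4.06667 × 5.25 = 344.535 kN.
I_c = b·h³/36 = 3 × 3.5³/36 = 3.57292 m⁴.
Centre of pressure: y_p = y_c + I_c/(y_c·A) = 4.06667 + 3.57292/(4.06667 × 5.25) = 4.06667 + 0.16735 = 4.23402 m along the plane.
The resultant acts 1.16667 + 0.16735 = 1.33402 m (along the plate) below the hinge at the top edge, so the moment about the hinge is M = F × 1.33402 = 344.535 × 1.33402 = 459.617 kN·m.

M ≈ 459.6 kN·m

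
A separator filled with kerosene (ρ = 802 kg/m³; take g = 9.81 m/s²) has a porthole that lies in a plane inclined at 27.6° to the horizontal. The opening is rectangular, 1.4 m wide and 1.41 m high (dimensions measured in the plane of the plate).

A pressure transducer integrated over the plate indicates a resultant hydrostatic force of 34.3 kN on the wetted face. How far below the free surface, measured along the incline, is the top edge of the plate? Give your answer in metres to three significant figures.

y_top ≈ 4.06 m

γ = ρg = 802 × 9.81 / 1000 = 7.86762 kN/m³.
A = 1.4 × 1.41 = 1.974 m².
From F = γ·h_c·A, the centroid depth is h_c = 34.3/(7.86762 × 1.974) = 2.20853 m.
Let θ = 27.6° be the plate's angle to the horizontal; measure y along the incline from where the plane meets the free surface. Vertical depth h = y·sinθ with sinθ = 0.463296.
Along the incline, y_c = h_c/sinθ = 2.20853/0.463296 = 4.767 m.
The centroid lies 1.41/2 = 0.705 m below the top edge, so the top edge sits at y_top = 4.767 − 0.705 = 4.062 m along the incline.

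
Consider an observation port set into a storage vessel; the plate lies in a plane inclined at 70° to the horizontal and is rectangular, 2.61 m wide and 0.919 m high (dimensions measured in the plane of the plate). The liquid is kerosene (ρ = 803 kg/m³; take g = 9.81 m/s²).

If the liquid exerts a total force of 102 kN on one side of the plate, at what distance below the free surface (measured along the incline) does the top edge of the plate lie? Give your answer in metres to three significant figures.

γ = ρg = 803 × 9.81 / 1000 = 7.87743 kN/m³.
A = 2.61 × 0.919 = 2.39859 m².
From F = γ·h_c·A, the centroid depth is h_c = 102/(7.87743 × 2.39859) = 5.39833 m.
Let θ = 70° be the plate's angle to the horizontal; measure y along the incline from where the plane meets the free surface. Vertical depth h = y·sinθ with sinθ = 0.939693.
Along the incline, y_c = h_c/sinθ = 5.39833/0.939693 = 5.74478 m.
The centroid lies 0.919/2 = 0.4595 m below the top edge, so the top edge sits at y_top = 5.74478 − 0.4595 = 5.28528 m along the incline.

y_top ≈ 5.29 m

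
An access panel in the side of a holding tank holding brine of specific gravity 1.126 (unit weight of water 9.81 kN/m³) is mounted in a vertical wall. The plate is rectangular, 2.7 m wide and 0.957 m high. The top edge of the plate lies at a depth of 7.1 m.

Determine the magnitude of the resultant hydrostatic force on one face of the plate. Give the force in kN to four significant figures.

F ≈ 216.3 kN

γ = 1.126 × 9.81 = 11.04606 kN/m³.
The centroid lies 0.957/2 = 0.4785 m below the top edge, so the centroid depth is h_c = 7.1 + 0.4785 = 7.5785 m.
A = 2.7 × 0.957 = 2.5839 m².
Resultant F = γ·h_c·A = 11.04606 × 7.5785 × 2.5839 = 216.305 kN.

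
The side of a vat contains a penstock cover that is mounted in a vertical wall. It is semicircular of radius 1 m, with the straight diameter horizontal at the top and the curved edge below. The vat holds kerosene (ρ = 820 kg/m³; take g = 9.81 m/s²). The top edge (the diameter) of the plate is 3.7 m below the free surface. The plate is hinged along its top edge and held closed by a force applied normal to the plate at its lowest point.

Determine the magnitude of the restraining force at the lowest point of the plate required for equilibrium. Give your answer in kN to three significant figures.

γ = ρg = 820 × 9.81 / 1000 = 8.0442 kN/m³.
The centroid of a semicircle lies 4r/(3π) = 0.424413 m from the diameter, here below the top edge, so the centroid depth is h_c = 3.7 + 0.424413 = 4.12441 m.
A = πr²/2 = π × 1²/2 = 1.5708 m².
Resultant F = γ·h_c·A = 8.0442 × 4.12441 × 1.5708 = 52.1153 kN.
I_c = (π/8 − 8/(9π))·r⁴ = 0.109757 × 1⁴ = 0.109757 m⁴.
Centre of pressure: y_p = y_c + I_c/(y_c·A) = 4.12441 + 0.109757/(4.12441 × 1.5708) = 4.12441 + 0.0169414 = 4.14135 m along the plane.
The resultant acts 0.424413 + 0.0169414 = 0.441354 m (along the plate) below the hinge at the top edge, so the moment about the hinge is M = F × 0.441354 = 52.1153 × 0.441354 = 23.0013 kN·m.
A normal force at the bottom, 1 m from the hinge, must supply this moment: P = 23.0013/1 = 23.0013 kN.

P ≈ 23.0 kN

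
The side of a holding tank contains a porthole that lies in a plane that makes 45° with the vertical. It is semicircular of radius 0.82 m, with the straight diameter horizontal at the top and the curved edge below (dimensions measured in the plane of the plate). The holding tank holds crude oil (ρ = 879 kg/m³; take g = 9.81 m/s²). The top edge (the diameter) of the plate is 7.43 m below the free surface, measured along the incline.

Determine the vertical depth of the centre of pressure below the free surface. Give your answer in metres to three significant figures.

γ = ρg = 879 × 9.81 / 1000 = 8.62299 kN/m³.
The plate makes 45° with the vertical, i.e. θ = 90° − 45° = 45° to the horizontal. Measuring y along the incline from the free-surface line, vertical depth h = y·sinθ with sinθ = 0.707107.
The centroid of a semicircle lies 4r/(3π) = 0.348019 m from the diameter, here below the top edge, so y_c = 7.43 + 0.348019 = 7.77802 m and h_c = 7.77802 × 0.707107 = 5.49989 m.
A = πr²/2 = π × 0.82²/2 = 1.0562 m².
Resultant F = γ·h_c·A = 8.62299 × 5.49989 × 1.0562 = 50.0908 kN.
I_c = (π/8 − 8/(9π))·r⁴ = 0.109757 × 0.82⁴ = 0.0496235 m⁴.
Centre of pressure: y_p = y_c + I_c/(y_c·A) = 7.77802 + 0.0496235/(7.77802 × 1.0562) = 7.77802 + 0.00604049 = 7.78406 m along the plane.
Vertically, h_p = y_p·sinθ = 7.78406 × 0.707107 = 5.50416 m.

h_p = 5.50 m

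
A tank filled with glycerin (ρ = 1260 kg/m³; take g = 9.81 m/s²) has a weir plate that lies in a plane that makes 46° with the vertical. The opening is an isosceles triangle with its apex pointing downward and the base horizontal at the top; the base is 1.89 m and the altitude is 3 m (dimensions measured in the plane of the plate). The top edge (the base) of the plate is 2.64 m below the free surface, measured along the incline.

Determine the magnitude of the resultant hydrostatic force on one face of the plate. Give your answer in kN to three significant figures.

γ = ρg = 1260 × 9.81 / 1000 = 12.3606 kN/m³.
The plate makes 46° with the vertical, i.e. θ = 90° − 46° = 44° to the horizontal. Measuring y along the incline from the free-surface line, vertical depth h = y·sinθ with sinθ = 0.694658.
With the apex down, the centroid sits h/3 = 3/3 = 1 m below the base (the top edge), so y_c = 2.64 + 1 = 3.64 m and h_c = 3.64 × 0.694658 = 2.52856 m.
A = ½ × 1.89 × 3 = 2.835 m².
Resultant F = γ·h_c·A = 12.3606 × 2.52856 × 2.835 = 88.6066 kN.

F ≈ 88.6 kN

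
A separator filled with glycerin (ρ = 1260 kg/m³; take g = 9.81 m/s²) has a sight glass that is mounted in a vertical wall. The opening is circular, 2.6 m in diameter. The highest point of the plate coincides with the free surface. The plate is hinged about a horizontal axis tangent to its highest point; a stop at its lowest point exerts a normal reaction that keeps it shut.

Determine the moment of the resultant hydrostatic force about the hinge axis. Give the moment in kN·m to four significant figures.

γ = ρg = 1260 × 9.81 / 1000 = 12.3606 kN/m³.
The centroid is at the centre, 1.3 m below the top of the plate, so the centroid depth is h_c = 1.3 m.
A = π(1.3)² = 5.30929 m².
Resultant F = γ·h_c·A = 12.3606 × 1.3 × 5.30929 = 85.3138 kN.
I_c = πr⁴/4 = π × 1.3⁴/4 = 2.24318 m⁴.
Centre of pressure: y_p = y_c + I_c/(y_c·A) = 1.3 + 2.24318/(1.3 × 5.30929) = 1.3 + 0.325001 = 1.625 m along the plane.
The resultant acts 1.3 + 0.325001 = 1.625 m (along the plate) below the hinge at the top edge, so the moment about the hinge is M = F × 1.625 = 85.3138 × 1.625 = 138.635 kN·m.

M ≈ 138.6 kN·m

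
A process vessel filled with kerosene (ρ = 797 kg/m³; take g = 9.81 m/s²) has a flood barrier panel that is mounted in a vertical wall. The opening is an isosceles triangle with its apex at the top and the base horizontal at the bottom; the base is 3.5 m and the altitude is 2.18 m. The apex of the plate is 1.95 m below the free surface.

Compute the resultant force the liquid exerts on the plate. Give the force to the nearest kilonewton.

γ = ρg = 797 × 9.81 / 1000 = 7.81857 kN/m³.
With the apex up, the centroid sits 2h/3 = 2 × 2.18/3 = 1.45333 m below the apex, so the centroid depth is h_c = 1.95 + 1.45333 = 3.40333 m.
A = ½ × 3.5 × 2.18 = 3.815 m².
Resultant F = γ·h_c·A = 7.81857 × 3.40333 × 3.815 = 101.514 kN.

F ≈ 102 kN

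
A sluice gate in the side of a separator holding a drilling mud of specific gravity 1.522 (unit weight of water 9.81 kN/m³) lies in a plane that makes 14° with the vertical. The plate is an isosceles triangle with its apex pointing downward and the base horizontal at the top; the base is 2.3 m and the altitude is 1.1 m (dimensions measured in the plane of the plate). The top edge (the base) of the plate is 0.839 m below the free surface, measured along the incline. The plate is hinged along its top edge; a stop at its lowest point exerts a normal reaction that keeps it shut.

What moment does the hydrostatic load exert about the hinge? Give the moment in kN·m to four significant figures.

M ≈ 9.334 kN·m

γ = 1.522 × 9.81 = 14.93082 kN/m³.
The plate makes 14° with the vertical, i.e. θ = 90° − 14° = 76° to the horizontal. Measuring y along the incline from the free-surface line, vertical depth h = y·sinθ with sinθ = 0.970296.
With the apex down, the centroid sits h/3 = 1.1/3 = 0.366667 m below the base (the top edge), so y_c = 0.839 + 0.366667 = 1.20567 m and h_c = 1.20567 × 0.970296 = 1.16986 m.
A = ½ × 2.3 × 1.1 = 1.265 m².
Resultant F = γ·h_c·A = 14.93082 × 1.16986 × 1.265 = 22.0957 kN.
I_c = b·h³/36 = 2.3 × 1.1³/36 = 0.0850361 m⁴.
Centre of pressure: y_p = y_c + I_c/(y_c·A) = 1.20567 + 0.0850361/(1.20567 × 1.265) = 1.20567 + 0.0557551 = 1.26143 m along the plane.
The resultant acts 0.366667 + 0.0557551 = 0.422422 m (along the plate) below the hinge at the top edge, so the moment about the hinge is M = F × 0.422422 = 22.0957 × 0.422422 = 9.33371 kN·m.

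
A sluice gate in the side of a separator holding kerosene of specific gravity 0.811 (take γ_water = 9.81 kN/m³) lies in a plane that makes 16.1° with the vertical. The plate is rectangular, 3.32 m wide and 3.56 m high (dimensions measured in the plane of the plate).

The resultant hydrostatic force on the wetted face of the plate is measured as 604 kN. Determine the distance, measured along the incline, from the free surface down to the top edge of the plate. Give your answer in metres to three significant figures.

γ = 0.811 × 9.81 = 7.95591 kN/m³.
A = 3.32 × 3.56 = 11.8192 m².
From F = γ·h_c·A, the centroid depth is h_c = 604/(7.95591 × 11.8192) = 6.42331 m.
The plate makes 16.1° with the vertical, i.e. θ = 90° − 16.1° = 73.9° to the horizontal. Measuring y along the incline from the free-surface line, vertical depth h = y·sinθ with sinθ = 0.960779.
Along the incline, y_c = h_c/sinθ = 6.42331/0.960779 = 6.68552 m.
The centroid lies 3.56/2 = 1.78 m below the top edge, so the top edge sits at y_top = 6.68552 − 1.78 = 4.90552 m along the incline.

y_top ≈ 4.91 m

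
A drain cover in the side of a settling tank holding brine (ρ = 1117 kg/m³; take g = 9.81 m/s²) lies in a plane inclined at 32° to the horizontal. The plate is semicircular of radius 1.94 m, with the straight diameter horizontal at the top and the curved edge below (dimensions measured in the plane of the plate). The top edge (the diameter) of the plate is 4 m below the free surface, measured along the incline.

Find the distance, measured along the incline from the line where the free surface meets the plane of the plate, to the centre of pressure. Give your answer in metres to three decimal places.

γ = ρg = 1117 × 9.81 / 1000 = 10.95777 kN/m³.
Let θ = 32° be the plate's angle to the horizontal; measure y along the incline from where the plane meets the free surface. Vertical depth h = y·sinθ with sinθ = 0.529919.
The centroid of a semicircle lies 4r/(3π) = 0.823362 m from the diameter, here below the top edge, so y_c = 4 + 0.823362 = 4.82336 m and h_c = 4.82336 × 0.529919 = 2.55599 m.
A = πr²/2 = π × 1.94²/2 = 5.91185 m².
Resultant F = γ·h_c·A = 10.95777 × 2.55599 × 5.91185 = 165.579 kN.
I_c = (π/8 − 8/(9π))·r⁴ = 0.109757 × 1.94⁴ = 1.55467 m⁴.
Centre of pressure: y_p = y_c + I_c/(y_c·A) = 4.82336 + 1.55467/(4.82336 × 5.91185) = 4.82336 + 0.0545212 = 4.87788 m along the plane.

y_p = 4.878 m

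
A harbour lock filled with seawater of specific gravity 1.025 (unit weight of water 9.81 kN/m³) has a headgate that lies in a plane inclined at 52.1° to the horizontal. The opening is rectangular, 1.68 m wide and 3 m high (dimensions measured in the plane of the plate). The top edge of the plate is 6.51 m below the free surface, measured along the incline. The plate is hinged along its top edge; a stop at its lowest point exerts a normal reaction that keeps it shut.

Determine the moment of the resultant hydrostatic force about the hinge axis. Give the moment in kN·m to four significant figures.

M ≈ 510.5 kN·m

γ = 1.025 × 9.81 = 10.05525 kN/m³.
Let θ = 52.1° be the plate's angle to the horizontal; measure y along the incline from where the plane meets the free surface. Vertical depth h = y·sinθ with sinθ = 0.789084.
The centroid lies 3/2 = 1.5 m below the top edge, so y_c = 6.51 + 1.5 = 8.01 m and h_c = 8.01 × 0.789084 = 6.32056 m.
A = 1.68 × 3 = 5.04 m².
Resultant F = γ·h_c·A = 10.05525 × 6.32056 × 5.04 = 320.316 kN.
I_c = b·h³/12 = 1.68 × 3³/12 = 3.78 m⁴.
Centre of pressure: y_p = y_c + I_c/(y_c·A) = 8.01 + 3.78/(8.01 × 5.04) = 8.01 + 0.093633 = 8.10363 m along the plane.
The resultant acts 1.5 + 0.093633 = 1.59363 m (along the plate) below the hinge at the top edge, so the moment about the hinge is M = F × 1.59363 = 320.316 × 1.59363 = 510.465 kN·m.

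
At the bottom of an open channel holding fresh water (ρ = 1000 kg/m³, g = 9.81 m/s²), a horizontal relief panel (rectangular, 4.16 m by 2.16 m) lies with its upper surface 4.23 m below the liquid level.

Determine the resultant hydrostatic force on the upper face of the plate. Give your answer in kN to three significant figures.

F ≈ 373 kN

γ = ρg = 1000 × 9.81 = 9810 N/m³ = 9.81 kN/m³.
The plate is horizontal, so pressure is uniform at p = γ·h = 9.81 × 4.23 = 41.4963 kN/m².
A = 4.16 × 2.16 = 8.9856 m².
F = p·A = 41.4963 × 8.9856 = 372.869 kN.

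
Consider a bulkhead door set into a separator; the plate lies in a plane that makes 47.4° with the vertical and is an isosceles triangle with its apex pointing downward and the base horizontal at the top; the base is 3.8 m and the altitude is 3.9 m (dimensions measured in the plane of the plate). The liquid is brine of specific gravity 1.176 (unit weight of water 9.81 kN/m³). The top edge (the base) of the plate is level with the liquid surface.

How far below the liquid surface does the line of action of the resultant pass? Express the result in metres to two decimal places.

γ = 1.176 × 9.81 = 11.53656 kN/m³.
The plate makes 47.4° with the vertical, i.e. θ = 90° − 47.4° = 42.6° to the horizontal. Measuring y along the incline from the free-surface line, vertical depth h = y·sinθ with sinθ = 0.676876.
With the apex down, the centroid sits h/3 = 3.9/3 = 1.3 m below the base (the top edge), so y_c = 1.3 m and h_c = 1.3 × 0.676876 = 0.879939 m.
A = ½ × 3.8 × 3.9 = 7.41 m².
Resultant F = γ·h_c·A = 11.53656 × 0.879939 × 7.41 = 75.2224 kN.
I_c = b·h³/36 = 3.8 × 3.9³/36 = 6.26145 m⁴.
Centre of pressure: y_p = y_c + I_c/(y_c·A) = 1.3 + 6.26145/(1.3 × 7.41) = 1.3 + 0.65 = 1.95 m along the plane.
Vertically, h_p = y_p·sinθ = 1.95 × 0.676876 = 1.31991 m.

h_p = 1.32 m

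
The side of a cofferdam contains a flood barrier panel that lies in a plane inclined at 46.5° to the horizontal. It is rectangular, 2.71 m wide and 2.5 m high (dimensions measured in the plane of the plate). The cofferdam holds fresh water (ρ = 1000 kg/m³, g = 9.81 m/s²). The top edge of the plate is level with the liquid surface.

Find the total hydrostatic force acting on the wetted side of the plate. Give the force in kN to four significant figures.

F ≈ 60.26 kN

γ = ρg = 1000 × 9.81 = 9810 N/m³ = 9.81 kN/m³.
Let θ = 46.5° be the plate's angle to the horizontal; measure y along the incline from where the plane meets the free surface. Vertical depth h = y·sinθ with sinθ = 0.725374.
The centroid lies 2.5/2 = 1.25 m below the top edge, so y_c = 1.25 m and h_c = 1.25 × 0.725374 = 0.906717 m.
A = 2.71 × 2.5 = 6.775 m².
Resultant F = γ·h_c·A = 9.81 × 0.906717 × 6.775 = 60.2629 kN.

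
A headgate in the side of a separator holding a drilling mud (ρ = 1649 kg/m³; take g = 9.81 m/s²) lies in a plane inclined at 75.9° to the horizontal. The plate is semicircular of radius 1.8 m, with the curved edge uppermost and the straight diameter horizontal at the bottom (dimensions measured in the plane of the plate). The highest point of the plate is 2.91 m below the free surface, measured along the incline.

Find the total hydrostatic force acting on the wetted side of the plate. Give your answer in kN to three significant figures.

γ = ρg = 1649 × 9.81 / 1000 = 16.17669 kN/m³.
Let θ = 75.9° be the plate's angle to the horizontal; measure y along the incline from where the plane meets the free surface. Vertical depth h = y·sinθ with sinθ = 0.969872.
The centroid lies 4r/(3π) = 0.763944 m above the diameter, so r − 4r/(3π) = 1.8 − 0.763944 = 1.03606 m below the topmost point, so y_c = 2.91 + 1.03606 = 3.94606 m and h_c = 3.94606 × 0.969872 = 3.82717 m.
A = πr²/2 = π × 1.8²/2 = 5.08938 m².
Resultant F = γ·h_c·A = 16.17669 × 3.82717 × 5.08938 = 315.088 kN.

F ≈ 315 kN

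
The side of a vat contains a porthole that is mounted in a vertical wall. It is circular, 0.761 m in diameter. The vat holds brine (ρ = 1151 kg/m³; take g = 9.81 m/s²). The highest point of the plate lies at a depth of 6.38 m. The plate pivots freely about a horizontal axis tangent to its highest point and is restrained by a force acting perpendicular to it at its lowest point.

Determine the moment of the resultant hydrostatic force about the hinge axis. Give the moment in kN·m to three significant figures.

M ≈ 13.4 kN·m

γ = ρg = 1151 × 9.81 / 1000 = 11.29131 kN/m³.
The centroid is at the centre, 0.3805 m below the top of the plate, so the centroid depth is h_c = 6.38 + 0.3805 = 6.7605 m.
A = π(0.3805)² = 0.454841 m².
Resultant F = γ·h_c·A = 11.29131 × 6.7605 × 0.454841 = 34.7202 kN.
I_c = πr⁴/4 = π × 0.3805⁴/4 = 0.016463 m⁴.
Centre of pressure: y_p = y_c + I_c/(y_c·A) = 6.7605 + 0.016463/(6.7605 × 0.454841) = 6.7605 + 0.0053539 = 6.76585 m along the plane.
The resultant acts 0.3805 + 0.0053539 = 0.385854 m (along the plate) below the hinge at the top edge, so the moment about the hinge is M = F × 0.385854 = 34.7202 × 0.385854 = 13.3969 kN·m.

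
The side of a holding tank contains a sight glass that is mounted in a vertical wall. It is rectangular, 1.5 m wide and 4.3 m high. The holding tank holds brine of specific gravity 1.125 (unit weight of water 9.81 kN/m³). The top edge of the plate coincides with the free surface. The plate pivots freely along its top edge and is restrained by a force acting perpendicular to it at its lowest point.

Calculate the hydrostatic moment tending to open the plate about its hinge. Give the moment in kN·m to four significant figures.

γ = 1.125 × 9.81 = 11.03625 kN/m³.
The centroid lies 4.3/2 = 2.15 m below the top edge, so the centroid depth is h_c = 2.15 m.
A = 1.5 × 4.3 = 6.45 m².
Resultant F = γ·h_c·A = 11.03625 × 2.15 × 6.45 = 153.045 kN.
I_c = b·h³/12 = 1.5 × 4.3³/12 = 9.93837 m⁴.
Centre of pressure: y_p = y_c + I_c/(y_c·A) = 2.15 + 9.93837/(2.15 × 6.45) = 2.15 + 0.716666 = 2.86667 m along the plane.
The resultant acts 2.15 + 0.716666 = 2.86667 m (along the plate) below the hinge at the top edge, so the moment about the hinge is M = F × 2.86667 = 153.045 × 2.86667 = 438.73 kN·m.

M ≈ 438.7 kN·m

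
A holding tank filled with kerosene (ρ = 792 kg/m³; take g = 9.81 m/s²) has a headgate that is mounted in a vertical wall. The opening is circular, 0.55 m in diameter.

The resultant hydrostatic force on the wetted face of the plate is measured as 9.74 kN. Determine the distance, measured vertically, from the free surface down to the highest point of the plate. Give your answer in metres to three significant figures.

γ = ρg = 792 × 9.81 / 1000 = 7.76952 kN/m³.
A = π(0.275)² = 0.237583 m².
From F = γ·h_c·A, the centroid depth is h_c = 9.74/(7.76952 × 0.237583) = 5.27654 m.
The centroid is at the centre, 0.275 m below the top of the plate, so the highest point sits at h_top = 5.27654 − 0.275 = 5.00154 m below the surface.

d_top ≈ 5.00 m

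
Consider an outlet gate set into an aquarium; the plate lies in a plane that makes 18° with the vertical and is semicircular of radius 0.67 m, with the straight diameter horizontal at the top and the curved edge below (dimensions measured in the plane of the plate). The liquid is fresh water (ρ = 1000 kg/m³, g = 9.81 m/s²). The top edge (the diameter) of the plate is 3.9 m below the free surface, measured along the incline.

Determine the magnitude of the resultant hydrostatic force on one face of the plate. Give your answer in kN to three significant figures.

F ≈ 27.5 kN

γ = ρg = 1000 × 9.81 = 9810 N/m³ = 9.81 kN/m³.
The plate makes 18° with the vertical, i.e. θ = 90° − 18° = 72° to the horizontal. Measuring y along the incline from the free-surface line, vertical depth h = y·sinθ with sinθ = 0.951057.
The centroid of a semicircle lies 4r/(3π) = 0.284357 m from the diameter, here below the top edge, so y_c = 3.9 + 0.284357 = 4.18436 m and h_c = 4.18436 × 0.951057 = 3.97956 m.
A = πr²/2 = π × 0.67²/2 = 0.70513 m².
Resultant F = γ·h_c·A = 9.81 × 3.97956 × 0.70513 = 27.5279 kN.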